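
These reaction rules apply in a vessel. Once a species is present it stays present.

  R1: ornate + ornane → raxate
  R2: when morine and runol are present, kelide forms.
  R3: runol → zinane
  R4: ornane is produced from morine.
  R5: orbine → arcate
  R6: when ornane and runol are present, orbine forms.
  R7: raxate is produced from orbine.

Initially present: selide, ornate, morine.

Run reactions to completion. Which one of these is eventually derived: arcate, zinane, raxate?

morine present → ornane forms (R4).
ornate and ornane present → raxate forms (R1).
zinane would need runol (R3), but runol never forms. arcate would need orbine (R5), but orbine never forms.

raxate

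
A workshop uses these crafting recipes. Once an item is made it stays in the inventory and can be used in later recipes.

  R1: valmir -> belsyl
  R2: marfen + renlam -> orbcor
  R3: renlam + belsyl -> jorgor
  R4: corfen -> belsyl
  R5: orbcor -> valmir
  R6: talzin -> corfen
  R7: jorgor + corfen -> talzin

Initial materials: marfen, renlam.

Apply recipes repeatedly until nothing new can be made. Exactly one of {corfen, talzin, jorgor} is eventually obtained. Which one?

Using R2, marfen and renlam make orbcor.
Using R5, orbcor makes valmir.
valmir -> belsyl (R1).
Using R3, renlam and belsyl make jorgor.
talzin would need jorgor and corfen (R7), but corfen is never obtained. corfen would need talzin (R6), but talzin is never obtained.

jorgor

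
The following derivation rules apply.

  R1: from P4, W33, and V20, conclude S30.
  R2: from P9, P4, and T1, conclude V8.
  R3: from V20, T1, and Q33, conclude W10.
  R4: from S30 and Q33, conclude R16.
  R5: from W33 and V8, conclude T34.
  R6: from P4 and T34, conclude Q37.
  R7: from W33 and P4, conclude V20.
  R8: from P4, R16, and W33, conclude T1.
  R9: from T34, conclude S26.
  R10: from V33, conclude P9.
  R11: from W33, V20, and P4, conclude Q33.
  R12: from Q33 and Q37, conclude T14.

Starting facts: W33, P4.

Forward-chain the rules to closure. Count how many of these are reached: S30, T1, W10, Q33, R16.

From W33 and P4, R7 gives V20.
W33, V20, and P4 hold, so Q33 follows (R11).
From P4, W33, and V20, R1 gives S30.
From S30 and Q33, R4 gives R16.
From P4, R16, and W33, R8 gives T1.
From V20, T1, and Q33, R3 gives W10.
S30: reached.
T1: reached.
W10: reached.
Q33: reached.
R16: reached.
All 5 are reached.

5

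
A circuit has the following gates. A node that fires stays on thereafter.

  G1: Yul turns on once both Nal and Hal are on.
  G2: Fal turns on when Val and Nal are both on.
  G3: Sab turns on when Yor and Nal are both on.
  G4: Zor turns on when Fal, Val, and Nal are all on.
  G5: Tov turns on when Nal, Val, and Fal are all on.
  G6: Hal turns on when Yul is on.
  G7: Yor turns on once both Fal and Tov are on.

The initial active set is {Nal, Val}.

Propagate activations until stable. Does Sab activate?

G2: Val and Nal on → Fal on.
G5: Nal, Val, and Fal on → Tov on.
Fal and Tov are on, so Yor turns on (G7).
G3: Yor and Nal on → Sab on.

Yes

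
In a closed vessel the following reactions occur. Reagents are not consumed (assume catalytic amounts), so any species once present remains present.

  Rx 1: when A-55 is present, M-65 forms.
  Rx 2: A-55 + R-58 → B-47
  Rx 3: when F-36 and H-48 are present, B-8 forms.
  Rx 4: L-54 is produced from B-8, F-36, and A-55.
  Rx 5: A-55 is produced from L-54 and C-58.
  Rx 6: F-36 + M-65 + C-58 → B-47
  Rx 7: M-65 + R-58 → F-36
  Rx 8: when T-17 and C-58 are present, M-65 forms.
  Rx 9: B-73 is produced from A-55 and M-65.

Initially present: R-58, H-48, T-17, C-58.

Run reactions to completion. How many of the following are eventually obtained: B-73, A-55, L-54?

0

B-73 would need A-55 and M-65 (Rx 9), but A-55 never forms.
A-55 would need L-54 and C-58 (Rx 5), but L-54 never forms.
L-54 would need B-8, F-36, and A-55 (Rx 4), but A-55 never forms.
None of the 3 are reached.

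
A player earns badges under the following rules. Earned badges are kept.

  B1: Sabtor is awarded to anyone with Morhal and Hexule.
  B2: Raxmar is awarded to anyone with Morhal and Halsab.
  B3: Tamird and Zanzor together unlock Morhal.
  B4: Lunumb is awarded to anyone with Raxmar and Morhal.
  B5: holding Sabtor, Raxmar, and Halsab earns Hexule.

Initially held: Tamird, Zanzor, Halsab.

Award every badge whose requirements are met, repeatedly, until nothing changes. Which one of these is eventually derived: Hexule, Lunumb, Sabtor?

Lunumb

With Tamird and Zanzor, Morhal is earned (B3).
With Morhal and Halsab, Raxmar is earned (B2).
With Raxmar and Morhal, Lunumb is earned (B4).
Hexule would need Sabtor, Raxmar, and Halsab (B5), but Sabtor is never earned. Sabtor would need Morhal and Hexule (B1), but Hexule is never earned.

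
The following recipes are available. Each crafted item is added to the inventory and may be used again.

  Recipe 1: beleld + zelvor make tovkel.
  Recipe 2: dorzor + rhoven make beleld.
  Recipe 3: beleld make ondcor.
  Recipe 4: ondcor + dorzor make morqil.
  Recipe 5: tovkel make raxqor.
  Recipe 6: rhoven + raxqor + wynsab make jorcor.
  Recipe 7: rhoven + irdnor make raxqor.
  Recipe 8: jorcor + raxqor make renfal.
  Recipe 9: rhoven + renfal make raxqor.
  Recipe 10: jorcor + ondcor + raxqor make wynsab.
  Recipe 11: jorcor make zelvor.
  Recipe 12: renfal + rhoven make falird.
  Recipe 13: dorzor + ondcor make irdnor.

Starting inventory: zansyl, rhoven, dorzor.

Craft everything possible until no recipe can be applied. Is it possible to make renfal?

No

renfal would need jorcor and raxqor (Recipe 8), but jorcor is never obtained.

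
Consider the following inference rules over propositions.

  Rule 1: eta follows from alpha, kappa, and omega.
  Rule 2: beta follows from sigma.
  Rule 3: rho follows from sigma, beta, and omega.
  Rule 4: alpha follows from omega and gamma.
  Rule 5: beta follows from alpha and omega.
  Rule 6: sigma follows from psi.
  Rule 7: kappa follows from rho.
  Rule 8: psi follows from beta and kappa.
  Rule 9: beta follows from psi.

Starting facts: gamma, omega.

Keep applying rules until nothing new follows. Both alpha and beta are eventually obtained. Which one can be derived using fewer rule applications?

alpha: From omega and gamma, Rule 4 gives alpha. [1 rule application]
beta: omega and gamma hold, so alpha follows (Rule 4). From alpha and omega, Rule 5 gives beta. [2 rule applications]
alpha needs fewer.

alpha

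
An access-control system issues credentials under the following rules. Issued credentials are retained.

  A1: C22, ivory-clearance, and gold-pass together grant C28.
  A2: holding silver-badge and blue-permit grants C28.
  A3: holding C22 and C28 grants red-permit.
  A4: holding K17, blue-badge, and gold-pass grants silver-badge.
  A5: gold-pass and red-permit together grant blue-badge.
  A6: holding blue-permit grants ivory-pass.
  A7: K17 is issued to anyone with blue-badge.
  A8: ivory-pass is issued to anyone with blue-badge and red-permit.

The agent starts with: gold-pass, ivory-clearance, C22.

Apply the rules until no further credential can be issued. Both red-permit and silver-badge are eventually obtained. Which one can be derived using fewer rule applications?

red-permit

red-permit: Holding C22, ivory-clearance, and gold-pass grants C28 (A1). Holding C22 and C28 grants red-permit (A3). [2 rule applications]
silver-badge: Holding C22, ivory-clearance, and gold-pass grants C28 (A1). Holding C22 and C28 grants red-permit (A3). Holding gold-pass and red-permit grants blue-badge (A5). Holding blue-badge grants K17 (A7). Holding K17, blue-badge, and gold-pass grants silver-badge (A4). [5 rule applications]
red-permit needs fewer.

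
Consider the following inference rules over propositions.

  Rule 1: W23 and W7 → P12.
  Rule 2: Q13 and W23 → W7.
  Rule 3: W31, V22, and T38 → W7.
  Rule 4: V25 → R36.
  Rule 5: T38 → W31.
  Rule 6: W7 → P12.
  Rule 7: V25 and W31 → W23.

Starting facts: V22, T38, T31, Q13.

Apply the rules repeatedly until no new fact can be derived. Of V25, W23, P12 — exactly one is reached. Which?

P12

T38 holds, so W31 follows (Rule 5).
W31, V22, and T38 hold, so W7 follows (Rule 3).
From W7, Rule 6 gives P12.
No rule produces V25, and it is not given. W23 would need V25 and W31 (Rule 7), but V25 is never established.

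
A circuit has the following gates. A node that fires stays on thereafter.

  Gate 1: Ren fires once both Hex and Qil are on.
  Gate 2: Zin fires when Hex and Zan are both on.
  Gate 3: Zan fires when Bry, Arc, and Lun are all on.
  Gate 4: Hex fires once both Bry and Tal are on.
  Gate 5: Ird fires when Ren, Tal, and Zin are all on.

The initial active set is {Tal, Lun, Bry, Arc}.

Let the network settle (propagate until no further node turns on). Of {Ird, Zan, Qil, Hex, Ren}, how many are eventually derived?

2

Gate 3: Bry, Arc, and Lun on → Zan on.
Gate 4: Bry and Tal on → Hex on.
Ird would need Ren, Tal, and Zin (Gate 5), but Ren never turns on.
Zan: reached.
No rule produces Qil, and it is not given.
Hex: reached.
Ren would need Hex and Qil (Gate 1), but Qil never turns on.
Reached: Zan and Hex — 2 of the 5.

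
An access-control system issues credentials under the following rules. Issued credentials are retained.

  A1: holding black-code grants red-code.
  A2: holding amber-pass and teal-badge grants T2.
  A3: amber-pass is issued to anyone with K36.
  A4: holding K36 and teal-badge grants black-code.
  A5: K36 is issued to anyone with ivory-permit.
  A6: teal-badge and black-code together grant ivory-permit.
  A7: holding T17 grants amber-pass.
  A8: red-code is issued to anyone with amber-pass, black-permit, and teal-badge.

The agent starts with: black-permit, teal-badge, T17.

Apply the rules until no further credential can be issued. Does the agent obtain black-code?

black-code would need K36 and teal-badge (A4), but K36 is never granted.

No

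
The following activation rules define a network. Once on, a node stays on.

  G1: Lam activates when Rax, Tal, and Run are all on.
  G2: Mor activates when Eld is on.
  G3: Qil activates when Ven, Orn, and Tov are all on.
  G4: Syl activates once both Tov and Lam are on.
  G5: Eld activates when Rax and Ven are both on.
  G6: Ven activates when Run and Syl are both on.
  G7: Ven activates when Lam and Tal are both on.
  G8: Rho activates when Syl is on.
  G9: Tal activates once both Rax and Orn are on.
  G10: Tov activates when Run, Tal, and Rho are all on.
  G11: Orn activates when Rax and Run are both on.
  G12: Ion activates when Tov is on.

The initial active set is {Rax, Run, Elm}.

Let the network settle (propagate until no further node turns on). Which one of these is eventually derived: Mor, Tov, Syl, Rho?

Mor

Rax and Run are on, so Orn activates (G11).
Rax and Orn are on, so Tal activates (G9).
Rax, Tal, and Run are on, so Lam activates (G1).
G7: Lam and Tal on → Ven on.
Rax and Ven are on, so Eld activates (G5).
Eld is on, so Mor activates (G2).
Syl would need Tov and Lam (G4), but Tov never turns on. Rho would need Syl (G8), but Syl never turns on. Tov would need Run, Tal, and Rho (G10), but Rho never turns on.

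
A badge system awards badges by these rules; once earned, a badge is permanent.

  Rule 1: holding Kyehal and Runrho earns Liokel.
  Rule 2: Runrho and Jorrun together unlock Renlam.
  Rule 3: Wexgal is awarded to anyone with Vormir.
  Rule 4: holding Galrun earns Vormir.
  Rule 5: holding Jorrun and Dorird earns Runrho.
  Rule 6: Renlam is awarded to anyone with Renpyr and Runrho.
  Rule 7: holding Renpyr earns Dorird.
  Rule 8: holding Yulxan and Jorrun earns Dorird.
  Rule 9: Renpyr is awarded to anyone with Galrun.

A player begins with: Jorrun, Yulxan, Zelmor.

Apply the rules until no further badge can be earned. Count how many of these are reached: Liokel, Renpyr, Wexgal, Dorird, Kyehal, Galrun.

1

With Yulxan and Jorrun, Dorird is earned (Rule 8).
Liokel would need Kyehal and Runrho (Rule 1), but Kyehal is never earned.
Renpyr would need Galrun (Rule 9), but Galrun is never earned.
Wexgal would need Vormir (Rule 3), but Vormir is never earned.
Dorird: reached.
No rule produces Kyehal, and it is not given.
No rule produces Galrun, and it is not given.
Reached: Dorird — 1 of the 6.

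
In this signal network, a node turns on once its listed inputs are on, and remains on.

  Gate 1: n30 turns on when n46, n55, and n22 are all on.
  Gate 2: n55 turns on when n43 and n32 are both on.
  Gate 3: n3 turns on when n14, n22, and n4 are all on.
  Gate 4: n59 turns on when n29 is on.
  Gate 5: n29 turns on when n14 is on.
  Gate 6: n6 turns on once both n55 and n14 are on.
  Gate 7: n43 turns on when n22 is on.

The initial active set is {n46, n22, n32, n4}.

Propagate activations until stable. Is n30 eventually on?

n22 is on, so n43 turns on (Gate 7).
n43 and n32 are on, so n55 turns on (Gate 2).
Gate 1: n46, n55, and n22 on → n30 on.

Yes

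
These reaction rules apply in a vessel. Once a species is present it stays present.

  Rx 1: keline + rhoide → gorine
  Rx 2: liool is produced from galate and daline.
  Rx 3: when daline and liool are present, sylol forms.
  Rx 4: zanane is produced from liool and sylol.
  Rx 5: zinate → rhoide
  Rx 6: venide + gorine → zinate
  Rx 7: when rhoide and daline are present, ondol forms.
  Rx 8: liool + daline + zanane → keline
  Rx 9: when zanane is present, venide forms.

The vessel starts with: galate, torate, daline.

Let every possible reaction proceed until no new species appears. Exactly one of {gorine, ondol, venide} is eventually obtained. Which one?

venide

galate and daline present → liool forms (Rx 2).
daline and liool present → sylol forms (Rx 3).
liool and sylol present → zanane forms (Rx 4).
zanane present → venide forms (Rx 9).
gorine would need keline and rhoide (Rx 1), but rhoide never forms. ondol would need rhoide and daline (Rx 7), but rhoide never forms.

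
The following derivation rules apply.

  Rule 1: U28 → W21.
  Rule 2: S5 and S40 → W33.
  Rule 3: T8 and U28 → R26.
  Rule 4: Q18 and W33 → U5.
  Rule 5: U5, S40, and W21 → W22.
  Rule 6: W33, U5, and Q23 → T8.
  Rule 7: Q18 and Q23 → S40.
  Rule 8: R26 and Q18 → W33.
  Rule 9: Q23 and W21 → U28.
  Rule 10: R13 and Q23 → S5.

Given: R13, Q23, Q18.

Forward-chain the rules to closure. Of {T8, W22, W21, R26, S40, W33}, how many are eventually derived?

3

From Q18 and Q23, Rule 7 gives S40.
From R13 and Q23, Rule 10 gives S5.
From S5 and S40, Rule 2 gives W33.
From Q18 and W33, Rule 4 gives U5.
From W33, U5, and Q23, Rule 6 gives T8.
T8: reached.
W22 would need U5, S40, and W21 (Rule 5), but W21 is never established.
W21 would need U28 (Rule 1), but U28 is never established.
R26 would need T8 and U28 (Rule 3), but U28 is never established.
S40: reached.
W33: reached.
Reached: T8, S40, and W33 — 3 of the 6.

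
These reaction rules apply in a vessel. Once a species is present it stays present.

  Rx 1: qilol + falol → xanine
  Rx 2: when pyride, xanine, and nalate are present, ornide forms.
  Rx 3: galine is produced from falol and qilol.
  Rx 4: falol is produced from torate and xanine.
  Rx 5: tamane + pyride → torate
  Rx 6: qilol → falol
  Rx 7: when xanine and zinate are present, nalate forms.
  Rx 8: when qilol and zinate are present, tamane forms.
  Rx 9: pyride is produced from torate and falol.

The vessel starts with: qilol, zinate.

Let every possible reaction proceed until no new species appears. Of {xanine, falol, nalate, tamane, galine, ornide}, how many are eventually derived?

5

qilol and zinate present → tamane forms (Rx 8).
qilol present → falol forms (Rx 6).
falol and qilol present → galine forms (Rx 3).
qilol and falol present → xanine forms (Rx 1).
xanine and zinate present → nalate forms (Rx 7).
xanine: reached.
falol: reached.
nalate: reached.
tamane: reached.
galine: reached.
ornide would need pyride, xanine, and nalate (Rx 2), but pyride never forms.
Reached: xanine, falol, nalate, tamane, and galine — 5 of the 6.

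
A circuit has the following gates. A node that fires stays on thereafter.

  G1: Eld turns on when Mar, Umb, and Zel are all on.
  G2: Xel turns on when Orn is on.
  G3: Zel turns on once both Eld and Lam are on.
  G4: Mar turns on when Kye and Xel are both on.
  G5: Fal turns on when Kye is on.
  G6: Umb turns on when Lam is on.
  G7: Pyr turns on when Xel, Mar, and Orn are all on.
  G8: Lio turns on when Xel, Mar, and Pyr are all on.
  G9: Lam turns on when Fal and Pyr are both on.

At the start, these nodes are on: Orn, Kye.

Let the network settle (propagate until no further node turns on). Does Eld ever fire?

No

Eld would need Mar, Umb, and Zel (G1), but Zel never turns on.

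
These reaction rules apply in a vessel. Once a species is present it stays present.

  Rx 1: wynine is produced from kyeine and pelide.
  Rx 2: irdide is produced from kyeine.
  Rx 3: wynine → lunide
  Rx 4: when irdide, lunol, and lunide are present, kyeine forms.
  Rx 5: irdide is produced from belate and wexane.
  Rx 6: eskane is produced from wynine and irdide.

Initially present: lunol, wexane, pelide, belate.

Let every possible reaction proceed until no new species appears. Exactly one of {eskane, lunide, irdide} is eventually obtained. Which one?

belate and wexane present → irdide forms (Rx 5).
lunide would need wynine (Rx 3), but wynine never forms. eskane would need wynine and irdide (Rx 6), but wynine never forms.

irdide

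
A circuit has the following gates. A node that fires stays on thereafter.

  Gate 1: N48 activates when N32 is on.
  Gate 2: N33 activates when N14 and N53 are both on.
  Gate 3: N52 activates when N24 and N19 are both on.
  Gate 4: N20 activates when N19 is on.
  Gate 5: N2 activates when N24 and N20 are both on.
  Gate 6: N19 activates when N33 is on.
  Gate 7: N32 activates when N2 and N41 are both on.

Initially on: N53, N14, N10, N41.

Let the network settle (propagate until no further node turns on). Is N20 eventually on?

Yes

N14 and N53 are on, so N33 activates (Gate 2).
Gate 6: N33 on → N19 on.
N19 is on, so N20 activates (Gate 4).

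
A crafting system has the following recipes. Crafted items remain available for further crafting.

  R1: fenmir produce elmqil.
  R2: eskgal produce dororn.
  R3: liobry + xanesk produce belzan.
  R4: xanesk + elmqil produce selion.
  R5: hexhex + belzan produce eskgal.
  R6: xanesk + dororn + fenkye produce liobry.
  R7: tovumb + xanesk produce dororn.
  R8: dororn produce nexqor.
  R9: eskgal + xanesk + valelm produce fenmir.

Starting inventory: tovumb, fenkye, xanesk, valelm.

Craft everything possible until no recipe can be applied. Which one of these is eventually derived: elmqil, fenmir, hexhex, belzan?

belzan

Using R7, tovumb and xanesk make dororn.
Using R6, xanesk, dororn, and fenkye make liobry.
liobry + xanesk → belzan (R3).
No rule produces hexhex, and it is not given. fenmir would need eskgal, xanesk, and valelm (R9), but eskgal is never obtained. elmqil would need fenmir (R1), but fenmir is never obtained.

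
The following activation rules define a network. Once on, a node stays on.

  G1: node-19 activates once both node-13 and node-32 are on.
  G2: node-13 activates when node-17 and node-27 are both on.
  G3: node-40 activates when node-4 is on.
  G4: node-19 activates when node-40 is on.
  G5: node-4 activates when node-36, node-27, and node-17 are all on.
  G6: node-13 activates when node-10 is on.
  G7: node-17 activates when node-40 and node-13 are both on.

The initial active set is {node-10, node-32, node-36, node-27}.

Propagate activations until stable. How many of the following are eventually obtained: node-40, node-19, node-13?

G6: node-10 on → node-13 on.
G1: node-13 and node-32 on → node-19 on.
node-40 would need node-4 (G3), but node-4 never turns on.
node-19: reached.
node-13: reached.
Reached: node-19 and node-13 — 2 of the 3.

2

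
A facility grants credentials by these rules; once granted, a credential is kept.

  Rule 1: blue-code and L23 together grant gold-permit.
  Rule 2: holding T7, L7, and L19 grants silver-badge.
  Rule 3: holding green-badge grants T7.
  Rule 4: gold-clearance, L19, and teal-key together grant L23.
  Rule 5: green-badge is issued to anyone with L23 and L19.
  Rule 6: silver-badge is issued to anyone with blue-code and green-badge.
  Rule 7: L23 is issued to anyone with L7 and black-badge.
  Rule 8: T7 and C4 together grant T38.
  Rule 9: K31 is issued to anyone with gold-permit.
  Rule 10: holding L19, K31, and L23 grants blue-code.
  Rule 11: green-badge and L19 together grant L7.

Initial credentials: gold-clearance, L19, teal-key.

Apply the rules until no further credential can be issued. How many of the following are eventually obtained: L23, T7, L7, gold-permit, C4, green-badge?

4

Holding gold-clearance, L19, and teal-key grants L23 (Rule 4).
Holding L23 and L19 grants green-badge (Rule 5).
Holding green-badge grants T7 (Rule 3).
Holding green-badge and L19 grants L7 (Rule 11).
L23: reached.
T7: reached.
L7: reached.
gold-permit would need blue-code and L23 (Rule 1), but blue-code is never granted.
No rule produces C4, and it is not given.
green-badge: reached.
Reached: L23, T7, L7, and green-badge — 4 of the 6.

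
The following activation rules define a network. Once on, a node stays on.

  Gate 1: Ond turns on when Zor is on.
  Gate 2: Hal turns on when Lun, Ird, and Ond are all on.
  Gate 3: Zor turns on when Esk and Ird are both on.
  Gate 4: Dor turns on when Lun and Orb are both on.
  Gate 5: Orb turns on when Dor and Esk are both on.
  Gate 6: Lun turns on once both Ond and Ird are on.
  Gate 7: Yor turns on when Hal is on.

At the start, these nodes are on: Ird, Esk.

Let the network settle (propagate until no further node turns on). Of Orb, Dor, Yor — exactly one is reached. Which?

Esk and Ird are on, so Zor turns on (Gate 3).
Gate 1: Zor on → Ond on.
Gate 6: Ond and Ird on → Lun on.
Gate 2: Lun, Ird, and Ond on → Hal on.
Hal is on, so Yor turns on (Gate 7).
Dor would need Lun and Orb (Gate 4), but Orb never turns on. Orb would need Dor and Esk (Gate 5), but Dor never turns on.

Yor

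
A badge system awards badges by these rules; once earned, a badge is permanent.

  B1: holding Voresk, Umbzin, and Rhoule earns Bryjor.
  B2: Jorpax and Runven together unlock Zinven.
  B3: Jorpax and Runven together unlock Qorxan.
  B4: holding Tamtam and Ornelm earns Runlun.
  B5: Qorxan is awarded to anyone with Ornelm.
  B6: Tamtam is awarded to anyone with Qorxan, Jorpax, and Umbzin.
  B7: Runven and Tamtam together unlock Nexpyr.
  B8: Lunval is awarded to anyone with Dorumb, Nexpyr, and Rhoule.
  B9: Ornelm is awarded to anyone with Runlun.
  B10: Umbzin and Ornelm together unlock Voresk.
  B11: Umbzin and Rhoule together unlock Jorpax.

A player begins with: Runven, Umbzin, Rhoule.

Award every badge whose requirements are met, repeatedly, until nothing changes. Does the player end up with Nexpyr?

Yes

With Umbzin and Rhoule, Jorpax is earned (B11).
With Jorpax and Runven, Qorxan is earned (B3).
With Qorxan, Jorpax, and Umbzin, Tamtam is earned (B6).
With Runven and Tamtam, Nexpyr is earned (B7).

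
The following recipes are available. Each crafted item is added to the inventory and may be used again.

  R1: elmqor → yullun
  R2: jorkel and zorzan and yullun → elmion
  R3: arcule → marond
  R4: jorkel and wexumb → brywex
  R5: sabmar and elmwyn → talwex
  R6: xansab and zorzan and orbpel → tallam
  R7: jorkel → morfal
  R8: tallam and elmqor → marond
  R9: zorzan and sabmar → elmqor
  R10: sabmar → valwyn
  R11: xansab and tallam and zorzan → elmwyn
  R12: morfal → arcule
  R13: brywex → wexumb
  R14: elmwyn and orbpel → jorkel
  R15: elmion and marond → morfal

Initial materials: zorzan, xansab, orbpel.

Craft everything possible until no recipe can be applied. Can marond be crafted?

Yes

Using R6, xansab, zorzan, and orbpel make tallam.
xansab and tallam and zorzan → elmwyn (R11).
Using R14, elmwyn and orbpel make jorkel.
Using R7, jorkel makes morfal.
morfal → arcule (R12).
Using R3, arcule makes marond.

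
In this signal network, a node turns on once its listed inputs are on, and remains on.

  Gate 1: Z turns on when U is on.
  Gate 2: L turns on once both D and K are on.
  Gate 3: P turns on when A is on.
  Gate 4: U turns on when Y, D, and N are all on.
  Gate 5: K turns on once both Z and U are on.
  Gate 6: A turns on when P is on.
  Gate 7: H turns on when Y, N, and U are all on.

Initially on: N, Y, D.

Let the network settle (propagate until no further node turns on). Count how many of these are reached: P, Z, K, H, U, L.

5

Gate 4: Y, D, and N on → U on.
Gate 7: Y, N, and U on → H on.
U is on, so Z turns on (Gate 1).
Gate 5: Z and U on → K on.
Gate 2: D and K on → L on.
P would need A (Gate 3), but A never turns on.
Z: reached.
K: reached.
H: reached.
U: reached.
L: reached.
Reached: Z, K, H, U, and L — 5 of the 6.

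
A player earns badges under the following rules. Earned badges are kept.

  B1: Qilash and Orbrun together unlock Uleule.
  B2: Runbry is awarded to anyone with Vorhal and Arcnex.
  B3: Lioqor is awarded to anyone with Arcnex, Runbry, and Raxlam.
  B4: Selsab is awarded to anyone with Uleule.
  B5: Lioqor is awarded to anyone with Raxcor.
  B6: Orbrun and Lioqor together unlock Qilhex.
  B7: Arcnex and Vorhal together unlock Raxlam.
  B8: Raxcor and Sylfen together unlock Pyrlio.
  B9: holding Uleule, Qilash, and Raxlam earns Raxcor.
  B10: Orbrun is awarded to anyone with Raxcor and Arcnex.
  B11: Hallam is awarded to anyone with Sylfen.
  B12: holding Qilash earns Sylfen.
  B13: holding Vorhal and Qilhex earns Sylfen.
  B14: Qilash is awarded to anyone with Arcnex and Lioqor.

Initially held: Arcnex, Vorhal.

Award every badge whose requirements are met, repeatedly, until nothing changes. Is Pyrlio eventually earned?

No

Pyrlio would need Raxcor and Sylfen (B8), but Raxcor is never earned.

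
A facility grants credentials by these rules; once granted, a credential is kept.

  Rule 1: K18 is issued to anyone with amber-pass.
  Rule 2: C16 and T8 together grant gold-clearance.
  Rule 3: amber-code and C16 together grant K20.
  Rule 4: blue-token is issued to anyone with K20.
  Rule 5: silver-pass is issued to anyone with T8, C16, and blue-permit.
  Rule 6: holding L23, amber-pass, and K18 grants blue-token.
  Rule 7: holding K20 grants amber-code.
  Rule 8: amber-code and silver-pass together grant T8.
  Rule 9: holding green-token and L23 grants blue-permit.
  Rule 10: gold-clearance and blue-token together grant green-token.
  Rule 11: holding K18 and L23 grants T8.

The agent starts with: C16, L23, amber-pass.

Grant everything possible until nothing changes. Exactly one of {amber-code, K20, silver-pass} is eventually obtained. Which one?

Holding amber-pass grants K18 (Rule 1).
Holding L23, amber-pass, and K18 grants blue-token (Rule 6).
Holding K18 and L23 grants T8 (Rule 11).
Holding C16 and T8 grants gold-clearance (Rule 2).
Holding gold-clearance and blue-token grants green-token (Rule 10).
Holding green-token and L23 grants blue-permit (Rule 9).
Holding T8, C16, and blue-permit grants silver-pass (Rule 5).
amber-code would need K20 (Rule 7), but K20 is never granted. K20 would need amber-code and C16 (Rule 3), but amber-code is never granted.

silver-pass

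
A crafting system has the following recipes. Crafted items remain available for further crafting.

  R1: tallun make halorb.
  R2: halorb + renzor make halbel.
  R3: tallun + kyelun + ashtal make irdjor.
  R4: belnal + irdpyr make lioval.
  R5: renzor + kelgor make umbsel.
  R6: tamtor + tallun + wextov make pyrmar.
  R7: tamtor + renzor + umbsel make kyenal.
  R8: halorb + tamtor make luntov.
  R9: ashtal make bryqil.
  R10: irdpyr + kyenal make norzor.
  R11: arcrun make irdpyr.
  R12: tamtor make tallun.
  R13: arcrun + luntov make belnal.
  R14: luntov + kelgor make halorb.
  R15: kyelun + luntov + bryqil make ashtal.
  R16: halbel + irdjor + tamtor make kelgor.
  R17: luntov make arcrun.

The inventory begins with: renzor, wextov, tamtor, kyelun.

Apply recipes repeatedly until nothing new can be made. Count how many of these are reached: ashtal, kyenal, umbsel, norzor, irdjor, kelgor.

0

ashtal would need kyelun, luntov, and bryqil (R15), but bryqil is never obtained.
kyenal would need tamtor, renzor, and umbsel (R7), but umbsel is never obtained.
umbsel would need renzor and kelgor (R5), but kelgor is never obtained.
norzor would need irdpyr and kyenal (R10), but kyenal is never obtained.
irdjor would need tallun, kyelun, and ashtal (R3), but ashtal is never obtained.
kelgor would need halbel, irdjor, and tamtor (R16), but irdjor is never obtained.
None of the 6 are reached.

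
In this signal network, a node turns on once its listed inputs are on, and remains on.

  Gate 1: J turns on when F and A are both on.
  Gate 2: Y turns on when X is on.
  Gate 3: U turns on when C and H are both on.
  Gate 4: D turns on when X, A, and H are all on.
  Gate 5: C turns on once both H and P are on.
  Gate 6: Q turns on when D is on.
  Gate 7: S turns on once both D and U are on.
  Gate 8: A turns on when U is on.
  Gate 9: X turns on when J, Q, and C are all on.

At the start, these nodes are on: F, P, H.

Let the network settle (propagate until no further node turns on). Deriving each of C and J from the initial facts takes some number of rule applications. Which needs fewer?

C

C: Gate 5: H and P on → C on. [1 rule application]
J: H and P are on, so C turns on (Gate 5). C and H are on, so U turns on (Gate 3). Gate 8: U on → A on. F and A are on, so J turns on (Gate 1). [4 rule applications]
C needs fewer.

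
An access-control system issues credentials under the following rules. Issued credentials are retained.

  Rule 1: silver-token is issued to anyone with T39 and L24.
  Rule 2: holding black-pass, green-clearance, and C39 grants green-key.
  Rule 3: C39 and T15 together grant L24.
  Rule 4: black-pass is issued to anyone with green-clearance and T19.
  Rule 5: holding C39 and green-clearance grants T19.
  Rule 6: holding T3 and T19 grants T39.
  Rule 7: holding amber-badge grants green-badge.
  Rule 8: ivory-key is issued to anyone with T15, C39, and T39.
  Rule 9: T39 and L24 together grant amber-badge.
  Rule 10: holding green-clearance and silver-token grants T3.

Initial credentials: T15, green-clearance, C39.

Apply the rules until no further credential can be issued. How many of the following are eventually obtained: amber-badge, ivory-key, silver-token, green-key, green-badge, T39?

1

Holding C39 and green-clearance grants T19 (Rule 5).
Holding green-clearance and T19 grants black-pass (Rule 4).
Holding black-pass, green-clearance, and C39 grants green-key (Rule 2).
amber-badge would need T39 and L24 (Rule 9), but T39 is never granted.
ivory-key would need T15, C39, and T39 (Rule 8), but T39 is never granted.
silver-token would need T39 and L24 (Rule 1), but T39 is never granted.
green-key: reached.
green-badge would need amber-badge (Rule 7), but amber-badge is never granted.
T39 would need T3 and T19 (Rule 6), but T3 is never granted.
Reached: green-key — 1 of the 6.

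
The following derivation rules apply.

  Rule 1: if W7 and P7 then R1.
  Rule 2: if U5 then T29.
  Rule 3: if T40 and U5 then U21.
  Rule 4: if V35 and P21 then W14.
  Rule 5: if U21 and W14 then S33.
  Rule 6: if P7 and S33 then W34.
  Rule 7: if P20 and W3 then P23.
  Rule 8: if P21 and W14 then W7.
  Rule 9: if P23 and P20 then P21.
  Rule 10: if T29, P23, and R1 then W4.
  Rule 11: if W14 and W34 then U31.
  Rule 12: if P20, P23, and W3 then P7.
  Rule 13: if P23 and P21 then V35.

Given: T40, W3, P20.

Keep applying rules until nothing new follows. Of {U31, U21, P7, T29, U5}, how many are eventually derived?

1

From P20 and W3, Rule 7 gives P23.
From P20, P23, and W3, Rule 12 gives P7.
U31 would need W14 and W34 (Rule 11), but W34 is never established.
U21 would need T40 and U5 (Rule 3), but U5 is never established.
P7: reached.
T29 would need U5 (Rule 2), but U5 is never established.
No rule produces U5, and it is not given.
Reached: P7 — 1 of the 5.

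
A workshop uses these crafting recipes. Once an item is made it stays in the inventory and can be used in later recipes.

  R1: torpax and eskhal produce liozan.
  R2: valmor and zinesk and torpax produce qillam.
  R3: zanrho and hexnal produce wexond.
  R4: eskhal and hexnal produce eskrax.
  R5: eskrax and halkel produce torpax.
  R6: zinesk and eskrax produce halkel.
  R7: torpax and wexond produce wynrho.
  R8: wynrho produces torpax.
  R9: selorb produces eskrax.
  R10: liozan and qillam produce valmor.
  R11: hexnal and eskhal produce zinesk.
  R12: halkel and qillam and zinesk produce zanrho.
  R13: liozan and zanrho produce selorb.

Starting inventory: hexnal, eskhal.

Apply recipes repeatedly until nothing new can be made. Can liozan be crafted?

Yes

Using R11, hexnal and eskhal make zinesk.
eskhal and hexnal → eskrax (R4).
zinesk and eskrax → halkel (R6).
Using R5, eskrax and halkel make torpax.
torpax and eskhal → liozan (R1).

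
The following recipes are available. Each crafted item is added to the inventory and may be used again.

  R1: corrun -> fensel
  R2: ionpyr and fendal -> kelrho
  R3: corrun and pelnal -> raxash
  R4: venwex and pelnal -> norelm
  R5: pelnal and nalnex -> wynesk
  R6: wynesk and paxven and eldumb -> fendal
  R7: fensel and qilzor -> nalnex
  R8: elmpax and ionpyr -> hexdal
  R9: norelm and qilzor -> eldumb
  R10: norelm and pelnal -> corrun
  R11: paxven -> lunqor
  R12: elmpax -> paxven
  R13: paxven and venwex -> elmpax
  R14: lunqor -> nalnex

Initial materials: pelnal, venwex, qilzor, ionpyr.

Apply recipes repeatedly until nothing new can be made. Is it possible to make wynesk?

Yes

Using R4, venwex and pelnal make norelm.
Using R10, norelm and pelnal make corrun.
Using R1, corrun makes fensel.
Using R7, fensel and qilzor make nalnex.
pelnal and nalnex -> wynesk (R5).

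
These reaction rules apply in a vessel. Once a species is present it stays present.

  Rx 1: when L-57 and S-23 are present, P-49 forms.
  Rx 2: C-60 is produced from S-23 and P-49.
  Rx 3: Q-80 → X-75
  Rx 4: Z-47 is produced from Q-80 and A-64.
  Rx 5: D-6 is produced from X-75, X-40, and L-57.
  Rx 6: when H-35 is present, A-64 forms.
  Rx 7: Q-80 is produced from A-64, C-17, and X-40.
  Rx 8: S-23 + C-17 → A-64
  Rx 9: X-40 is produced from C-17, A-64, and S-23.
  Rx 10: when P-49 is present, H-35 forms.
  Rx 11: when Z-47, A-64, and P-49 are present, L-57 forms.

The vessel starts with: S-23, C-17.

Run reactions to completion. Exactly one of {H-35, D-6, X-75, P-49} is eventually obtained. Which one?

S-23 and C-17 present → A-64 forms (Rx 8).
C-17, A-64, and S-23 present → X-40 forms (Rx 9).
A-64, C-17, and X-40 present → Q-80 forms (Rx 7).
Q-80 present → X-75 forms (Rx 3).
D-6 would need X-75, X-40, and L-57 (Rx 5), but L-57 never forms. H-35 would need P-49 (Rx 10), but P-49 never forms. P-49 would need L-57 and S-23 (Rx 1), but L-57 never forms.

X-75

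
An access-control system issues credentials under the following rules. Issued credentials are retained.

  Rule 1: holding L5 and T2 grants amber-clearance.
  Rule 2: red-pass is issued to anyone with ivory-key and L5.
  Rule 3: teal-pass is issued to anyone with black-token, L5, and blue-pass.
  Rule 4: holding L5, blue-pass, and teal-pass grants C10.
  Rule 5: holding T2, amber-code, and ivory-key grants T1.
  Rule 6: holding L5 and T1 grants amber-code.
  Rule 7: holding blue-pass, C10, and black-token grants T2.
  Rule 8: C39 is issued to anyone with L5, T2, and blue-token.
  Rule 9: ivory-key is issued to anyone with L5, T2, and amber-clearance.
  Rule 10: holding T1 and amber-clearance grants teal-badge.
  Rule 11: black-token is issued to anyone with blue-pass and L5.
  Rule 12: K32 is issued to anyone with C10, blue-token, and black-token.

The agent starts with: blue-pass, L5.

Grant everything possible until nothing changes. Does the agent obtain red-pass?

Yes

Holding blue-pass and L5 grants black-token (Rule 11).
Holding black-token, L5, and blue-pass grants teal-pass (Rule 3).
Holding L5, blue-pass, and teal-pass grants C10 (Rule 4).
Holding blue-pass, C10, and black-token grants T2 (Rule 7).
Holding L5 and T2 grants amber-clearance (Rule 1).
Holding L5, T2, and amber-clearance grants ivory-key (Rule 9).
Holding ivory-key and L5 grants red-pass (Rule 2).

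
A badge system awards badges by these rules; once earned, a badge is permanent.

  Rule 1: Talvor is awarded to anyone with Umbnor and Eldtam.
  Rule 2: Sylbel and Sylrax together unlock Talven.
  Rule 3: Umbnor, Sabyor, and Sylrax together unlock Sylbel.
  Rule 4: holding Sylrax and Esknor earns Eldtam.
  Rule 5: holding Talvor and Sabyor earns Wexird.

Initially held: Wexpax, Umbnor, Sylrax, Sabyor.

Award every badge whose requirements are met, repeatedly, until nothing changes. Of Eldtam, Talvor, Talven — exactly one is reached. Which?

With Umbnor, Sabyor, and Sylrax, Sylbel is earned (Rule 3).
With Sylbel and Sylrax, Talven is earned (Rule 2).
Talvor would need Umbnor and Eldtam (Rule 1), but Eldtam is never earned. Eldtam would need Sylrax and Esknor (Rule 4), but Esknor is never earned.

Talven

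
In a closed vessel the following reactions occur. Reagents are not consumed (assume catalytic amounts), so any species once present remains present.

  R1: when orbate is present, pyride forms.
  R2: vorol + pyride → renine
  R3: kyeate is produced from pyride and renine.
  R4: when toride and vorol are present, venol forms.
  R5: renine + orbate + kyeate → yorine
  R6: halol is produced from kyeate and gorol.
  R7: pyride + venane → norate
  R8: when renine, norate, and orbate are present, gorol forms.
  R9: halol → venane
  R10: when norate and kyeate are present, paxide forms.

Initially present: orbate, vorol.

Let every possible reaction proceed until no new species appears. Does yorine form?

Yes

orbate present → pyride forms (R1).
vorol and pyride present → renine forms (R2).
pyride and renine present → kyeate forms (R3).
renine, orbate, and kyeate present → yorine forms (R5).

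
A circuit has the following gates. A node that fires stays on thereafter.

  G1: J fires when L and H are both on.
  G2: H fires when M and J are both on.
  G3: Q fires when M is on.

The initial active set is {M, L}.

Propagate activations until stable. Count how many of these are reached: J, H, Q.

M is on, so Q fires (G3).
J would need L and H (G1), but H never turns on.
H would need M and J (G2), but J never turns on.
Q: reached.
Reached: Q — 1 of the 3.

1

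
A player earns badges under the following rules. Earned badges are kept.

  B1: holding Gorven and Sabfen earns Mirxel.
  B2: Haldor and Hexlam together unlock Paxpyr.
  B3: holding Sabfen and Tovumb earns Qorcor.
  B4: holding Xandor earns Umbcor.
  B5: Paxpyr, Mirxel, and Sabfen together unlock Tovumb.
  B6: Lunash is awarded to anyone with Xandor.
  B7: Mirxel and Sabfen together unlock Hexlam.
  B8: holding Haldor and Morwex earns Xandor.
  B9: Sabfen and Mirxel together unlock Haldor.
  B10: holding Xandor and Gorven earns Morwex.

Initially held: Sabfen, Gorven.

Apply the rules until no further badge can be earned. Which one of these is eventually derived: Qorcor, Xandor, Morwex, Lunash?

With Gorven and Sabfen, Mirxel is earned (B1).
With Sabfen and Mirxel, Haldor is earned (B9).
With Mirxel and Sabfen, Hexlam is earned (B7).
With Haldor and Hexlam, Paxpyr is earned (B2).
With Paxpyr, Mirxel, and Sabfen, Tovumb is earned (B5).
With Sabfen and Tovumb, Qorcor is earned (B3).
Morwex would need Xandor and Gorven (B10), but Xandor is never earned. Lunash would need Xandor (B6), but Xandor is never earned. Xandor would need Haldor and Morwex (B8), but Morwex is never earned.

Qorcor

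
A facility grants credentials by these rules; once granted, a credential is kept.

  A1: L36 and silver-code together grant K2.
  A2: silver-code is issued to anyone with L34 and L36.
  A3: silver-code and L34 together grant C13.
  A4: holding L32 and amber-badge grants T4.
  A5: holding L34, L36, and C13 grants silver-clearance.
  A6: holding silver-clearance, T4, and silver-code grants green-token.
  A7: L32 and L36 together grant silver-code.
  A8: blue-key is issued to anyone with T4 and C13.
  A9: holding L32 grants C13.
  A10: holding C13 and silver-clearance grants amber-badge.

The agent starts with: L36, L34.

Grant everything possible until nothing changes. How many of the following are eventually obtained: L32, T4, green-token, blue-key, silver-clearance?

Holding L34 and L36 grants silver-code (A2).
Holding silver-code and L34 grants C13 (A3).
Holding L34, L36, and C13 grants silver-clearance (A5).
No rule produces L32, and it is not given.
T4 would need L32 and amber-badge (A4), but L32 is never granted.
green-token would need silver-clearance, T4, and silver-code (A6), but T4 is never granted.
blue-key would need T4 and C13 (A8), but T4 is never granted.
silver-clearance: reached.
Reached: silver-clearance — 1 of the 5.

1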